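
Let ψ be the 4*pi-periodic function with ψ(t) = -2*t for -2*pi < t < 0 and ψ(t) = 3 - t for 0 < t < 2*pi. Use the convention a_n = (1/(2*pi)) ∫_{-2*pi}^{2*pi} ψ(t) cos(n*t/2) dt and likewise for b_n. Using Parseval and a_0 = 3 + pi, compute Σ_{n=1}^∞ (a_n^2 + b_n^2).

Parseval: a_0^2/2 + Σ_{n≥1} (a_n^2+b_n^2) = (1/(2*pi)) ∫_{-2*pi}^{2*pi} ψ(t)^2 dt = -6*pi + 9 + 20*pi**2/3.
Subtract a_0^2/2 = (3 + pi)**2/2: Σ (a_n^2+b_n^2) = -9*pi + 9/2 + 37*pi**2/6.

-9*pi + 9/2 + 37*pi**2/6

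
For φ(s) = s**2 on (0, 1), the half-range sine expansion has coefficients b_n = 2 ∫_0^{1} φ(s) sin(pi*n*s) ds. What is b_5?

2*(-4 + 25*pi**2)/(125*pi**3)

b_5 = 2 ∫_0^{1} (s**2) sin(5*pi*s) ds.
Integrating by parts twice (tabular method), an antiderivative of (s**2) sin(5*pi*s) is -s**2*cos(5*pi*s)/(5*pi) + 2*s*sin(5*pi*s)/(25*pi**2) + 2*cos(5*pi*s)/(125*pi**3); evaluating from 0 to 1: ∫_{0}^{1} (s**2) sin(5*pi*s) ds = ((-2 + 25*pi**2)/(125*pi**3)) - (2/(125*pi**3)) = (-4 + 25*pi**2)/(125*pi**3).
Hence b_5 = 2·((-4 + 25*pi**2)/(125*pi**3)) = 2*(-4 + 25*pi**2)/(125*pi**3).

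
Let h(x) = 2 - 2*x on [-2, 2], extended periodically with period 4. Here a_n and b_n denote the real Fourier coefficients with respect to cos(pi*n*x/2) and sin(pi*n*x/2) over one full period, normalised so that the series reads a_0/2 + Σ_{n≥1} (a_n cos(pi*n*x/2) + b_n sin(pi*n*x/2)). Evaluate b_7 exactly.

b_7 = 1/2 ∫_{-2}^{2} h(x) sin(7*pi*x/2) dx.
Integrating by parts (boundary term plus one more integral), an antiderivative of (2 - 2*x) sin(7*pi*x/2) is 4*x*cos(7*pi*x/2)/(7*pi) - 8*sin(7*pi*x/2)/(49*pi**2) - 4*cos(7*pi*x/2)/(7*pi); evaluating from -2 to 2: ∫_{-2}^{2} (2 - 2*x) sin(7*pi*x/2) dx = (-4/(7*pi)) - (12/(7*pi)) = -16/(7*pi).
Hence b_7 = (1/2)·(-16/(7*pi)) = -8/(7*pi).

-8/(7*pi)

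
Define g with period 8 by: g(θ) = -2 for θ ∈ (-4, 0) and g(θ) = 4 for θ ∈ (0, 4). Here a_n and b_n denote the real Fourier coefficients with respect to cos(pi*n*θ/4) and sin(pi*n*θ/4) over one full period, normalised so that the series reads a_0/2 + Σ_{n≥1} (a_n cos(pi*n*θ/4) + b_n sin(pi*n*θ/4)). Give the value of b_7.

b_7 = 1/4 ∫_{-4}^{4} g(θ) sin(7*pi*θ/4) dθ.
Split the integral at the breakpoints.
Directly, an antiderivative of (-2) sin(7*pi*θ/4) is 8*cos(7*pi*θ/4)/(7*pi); evaluating from -4 to 0: ∫_{-4}^{0} (-2) sin(7*pi*θ/4) dθ = (8/(7*pi)) - (-8/(7*pi)) = 16/(7*pi).
Directly, an antiderivative of (4) sin(7*pi*θ/4) is -16*cos(7*pi*θ/4)/(7*pi); evaluating from 0 to 4: ∫_{0}^{4} (4) sin(7*pi*θ/4) dθ = (16/(7*pi)) - (-16/(7*pi)) = 32/(7*pi).
Summing the pieces and multiplying by (1/4) gives b_7 = 12/(7*pi).

12/(7*pi)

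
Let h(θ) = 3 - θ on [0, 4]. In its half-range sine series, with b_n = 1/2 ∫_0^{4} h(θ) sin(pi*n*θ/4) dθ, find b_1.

b_1 = 1/2 ∫_0^{4} (3 - θ) sin(pi*θ/4) dθ.
Integrating by parts (boundary term plus one more integral), an antiderivative of (3 - θ) sin(pi*θ/4) is 4*θ*cos(pi*θ/4)/pi - 16*sin(pi*θ/4)/pi**2 - 12*cos(pi*θ/4)/pi; evaluating from 0 to 4: ∫_{0}^{4} (3 - θ) sin(pi*θ/4) dθ = (-4/pi) - (-12/pi) = 8/pi.
Hence b_1 = (1/2)·(8/pi) = 4/pi.

4/pi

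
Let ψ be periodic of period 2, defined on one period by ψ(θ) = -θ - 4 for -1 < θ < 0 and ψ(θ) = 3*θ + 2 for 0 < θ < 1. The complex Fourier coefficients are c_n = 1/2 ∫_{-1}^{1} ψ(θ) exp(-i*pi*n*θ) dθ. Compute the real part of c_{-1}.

-4/pi**2

Since ψ is real-valued, Re(c_{-1}) = 1/2 ∫_{-1}^{1} ψ(θ) cos(-pi*θ) dθ = a_{1}/2.
Split the integral at the breakpoints.
Integrating by parts (boundary term plus one more integral), an antiderivative of (-θ - 4) cos(-pi*θ) is -θ*sin(pi*θ)/pi - 4*sin(pi*θ)/pi - cos(pi*θ)/pi**2; evaluating from -1 to 0: ∫_{-1}^{0} (-θ - 4) cos(-pi*θ) dθ = (-1/pi**2) - (pi**(-2)) = -2/pi**2.
Integrating by parts (boundary term plus one more integral), an antiderivative of (3*θ + 2) cos(-pi*θ) is 3*θ*sin(pi*θ)/pi + 2*sin(pi*θ)/pi + 3*cos(pi*θ)/pi**2; evaluating from 0 to 1: ∫_{0}^{1} (3*θ + 2) cos(-pi*θ) dθ = (-3/pi**2) - (3/pi**2) = -6/pi**2.
So ∫_{-1}^{1} ψ(θ) cos(-pi*θ) dθ = -8/pi**2.
Hence Re(c_{-1}) = (1/2)·(-8/pi**2) = -4/pi**2.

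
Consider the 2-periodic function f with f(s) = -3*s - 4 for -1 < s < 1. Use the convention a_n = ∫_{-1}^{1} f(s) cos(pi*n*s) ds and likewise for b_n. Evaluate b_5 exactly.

-6/(5*pi)

b_5 = ∫_{-1}^{1} f(s) sin(5*pi*s) ds.
Integrating by parts (boundary term plus one more integral), an antiderivative of (-3*s - 4) sin(5*pi*s) is 3*s*cos(5*pi*s)/(5*pi) - 3*sin(5*pi*s)/(25*pi**2) + 4*cos(5*pi*s)/(5*pi); evaluating from -1 to 1: ∫_{-1}^{1} (-3*s - 4) sin(5*pi*s) ds = (-7/(5*pi)) - (-1/(5*pi)) = -6/(5*pi).
Hence b_5 = -6/(5*pi).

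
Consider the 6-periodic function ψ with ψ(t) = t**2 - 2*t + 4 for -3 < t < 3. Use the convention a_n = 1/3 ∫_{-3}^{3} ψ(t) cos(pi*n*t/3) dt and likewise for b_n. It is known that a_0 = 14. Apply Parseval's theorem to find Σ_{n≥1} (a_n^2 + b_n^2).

192/5

Parseval: a_0^2/2 + Σ_{n≥1} (a_n^2+b_n^2) = 1/3 ∫_{-3}^{3} ψ(t)^2 dt = 682/5.
Subtract a_0^2/2 = 98: Σ (a_n^2+b_n^2) = 192/5.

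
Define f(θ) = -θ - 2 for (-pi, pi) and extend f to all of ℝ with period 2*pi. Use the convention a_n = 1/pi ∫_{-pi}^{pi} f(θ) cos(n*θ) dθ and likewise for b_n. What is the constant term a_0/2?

-2

a_0 = 1/pi ∫_{-pi}^{pi} f(θ) dθ = 1/pi · (-4*pi) = -4.
So the constant term a_0/2 = -2.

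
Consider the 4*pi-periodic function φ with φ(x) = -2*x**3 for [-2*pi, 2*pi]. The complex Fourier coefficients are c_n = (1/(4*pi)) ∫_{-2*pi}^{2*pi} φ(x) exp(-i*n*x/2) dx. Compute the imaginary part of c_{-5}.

Since φ is real-valued, Im(c_{-5}) = -(1/(4*pi)) ∫_{-2*pi}^{2*pi} φ(x) sin(-5*x/2) dx = b_{5}/2.
φ is odd and sin(-5*x/2) is odd, so the integrand is even: ∫_{-2*pi}^{2*pi} φ(x) sin(-5*x/2) dx = 2∫_0^{2*pi} φ(x) sin(-5*x/2) dx.
Integrating by parts three times (tabular method), an antiderivative of (-2*x**3) sin(-5*x/2) is -4*x**3*cos(5*x/2)/5 + 24*x**2*sin(5*x/2)/25 + 96*x*cos(5*x/2)/125 - 192*sin(5*x/2)/625; evaluating from 0 to 2*pi: ∫_{0}^{2*pi} (-2*x**3) sin(-5*x/2) dx = (32*pi*(-6 + 25*pi**2)/125) - (0) = 32*pi*(-6 + 25*pi**2)/125.
So ∫_{-2*pi}^{2*pi} φ(x) sin(-5*x/2) dx = 64*pi*(-6 + 25*pi**2)/125.
Hence Im(c_{-5}) = (-1/(4*pi))·(64*pi*(-6 + 25*pi**2)/125) = 96/125 - 16*pi**2/5.

96/125 - 16*pi**2/5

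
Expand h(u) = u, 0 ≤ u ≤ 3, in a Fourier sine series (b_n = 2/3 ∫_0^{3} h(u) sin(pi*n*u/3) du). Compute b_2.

b_2 = 2/3 ∫_0^{3} (u) sin(2*pi*u/3) du.
Integrating by parts (boundary term plus one more integral), an antiderivative of (u) sin(2*pi*u/3) is -3*u*cos(2*pi*u/3)/(2*pi) + 9*sin(2*pi*u/3)/(4*pi**2); evaluating from 0 to 3: ∫_{0}^{3} (u) sin(2*pi*u/3) du = (-9/(2*pi)) - (0) = -9/(2*pi).
Hence b_2 = (2/3)·(-9/(2*pi)) = -3/pi.

-3/pi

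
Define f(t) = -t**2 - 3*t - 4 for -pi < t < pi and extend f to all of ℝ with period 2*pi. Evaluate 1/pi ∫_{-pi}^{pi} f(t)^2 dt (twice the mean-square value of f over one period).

32 + 2*pi**4/5 + 34*pi**2/3

1/pi ∫_{-pi}^{pi} f(t)^2 dt = 1/pi · (2*pi*(240 + 3*pi**4 + 85*pi**2)/15) = 32 + 2*pi**4/5 + 34*pi**2/3.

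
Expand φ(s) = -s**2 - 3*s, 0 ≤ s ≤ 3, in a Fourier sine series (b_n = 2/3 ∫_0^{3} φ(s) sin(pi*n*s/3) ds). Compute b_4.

9/pi

b_4 = 2/3 ∫_0^{3} (-s**2 - 3*s) sin(4*pi*s/3) ds.
Integrating by parts twice (tabular method), an antiderivative of (-s**2 - 3*s) sin(4*pi*s/3) is 3*s**2*cos(4*pi*s/3)/(4*pi) - 9*s*sin(4*pi*s/3)/(8*pi**2) + 9*s*cos(4*pi*s/3)/(4*pi) - 27*sin(4*pi*s/3)/(16*pi**2) - 27*cos(4*pi*s/3)/(32*pi**3); evaluating from 0 to 3: ∫_{0}^{3} (-s**2 - 3*s) sin(4*pi*s/3) ds = (27*(-1 + 16*pi**2)/(32*pi**3)) - (-27/(32*pi**3)) = 27/(2*pi).
Hence b_4 = (2/3)·(27/(2*pi)) = 9/pi.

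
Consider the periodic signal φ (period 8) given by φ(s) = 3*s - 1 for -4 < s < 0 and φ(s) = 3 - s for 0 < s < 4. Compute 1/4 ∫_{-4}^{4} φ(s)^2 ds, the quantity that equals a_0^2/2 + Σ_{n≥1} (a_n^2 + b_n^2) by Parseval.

190/3

1/4 ∫_{-4}^{4} φ(s)^2 ds = 1/4 · (760/3) = 190/3.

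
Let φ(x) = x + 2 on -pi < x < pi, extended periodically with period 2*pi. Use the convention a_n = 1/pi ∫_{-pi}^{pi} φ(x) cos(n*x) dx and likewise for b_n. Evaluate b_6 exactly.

-1/3

b_6 = 1/pi ∫_{-pi}^{pi} φ(x) sin(6*x) dx.
Integrating by parts (boundary term plus one more integral), an antiderivative of (x + 2) sin(6*x) is -x*cos(6*x)/6 + sin(6*x)/36 - cos(6*x)/3; evaluating from -pi to pi: ∫_{-pi}^{pi} (x + 2) sin(6*x) dx = (-pi/6 - 1/3) - (-1/3 + pi/6) = -pi/3.
Hence b_6 = (1/pi)·(-pi/3) = -1/3.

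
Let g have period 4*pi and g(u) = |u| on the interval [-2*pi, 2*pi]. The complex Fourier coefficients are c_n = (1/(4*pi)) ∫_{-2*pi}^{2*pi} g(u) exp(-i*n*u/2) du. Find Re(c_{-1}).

Since g is real-valued, Re(c_{-1}) = (1/(4*pi)) ∫_{-2*pi}^{2*pi} g(u) cos(-u/2) du = a_{1}/2.
g is even and cos(-u/2) is even, so the integrand is even: ∫_{-2*pi}^{2*pi} g(u) cos(-u/2) du = 2∫_0^{2*pi} g(u) cos(-u/2) du.
Integrating by parts (boundary term plus one more integral), an antiderivative of (u) cos(-u/2) is 2*u*sin(u/2) + 4*cos(u/2); evaluating from 0 to 2*pi: ∫_{0}^{2*pi} (u) cos(-u/2) du = (-4) - (4) = -8.
So ∫_{-2*pi}^{2*pi} g(u) cos(-u/2) du = -16.
Hence Re(c_{-1}) = (1/(4*pi))·(-16) = -4/pi.

-4/pi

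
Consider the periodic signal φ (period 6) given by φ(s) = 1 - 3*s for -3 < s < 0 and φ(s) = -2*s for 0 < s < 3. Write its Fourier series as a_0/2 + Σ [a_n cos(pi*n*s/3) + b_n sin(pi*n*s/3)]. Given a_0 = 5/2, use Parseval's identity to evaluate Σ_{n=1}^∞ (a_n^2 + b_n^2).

367/8

Parseval: a_0^2/2 + Σ_{n≥1} (a_n^2+b_n^2) = 1/3 ∫_{-3}^{3} φ(s)^2 ds = 49.
Subtract a_0^2/2 = 25/8: Σ (a_n^2+b_n^2) = 367/8.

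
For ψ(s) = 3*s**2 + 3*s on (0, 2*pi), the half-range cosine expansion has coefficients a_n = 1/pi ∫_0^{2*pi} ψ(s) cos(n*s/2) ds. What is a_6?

4/3

a_6 = 1/pi ∫_0^{2*pi} (3*s**2 + 3*s) cos(3*s) ds.
Integrating by parts twice (tabular method), an antiderivative of (3*s**2 + 3*s) cos(3*s) is s**2*sin(3*s) + s*sin(3*s) + 2*s*cos(3*s)/3 - 2*sin(3*s)/9 + cos(3*s)/3; evaluating from 0 to 2*pi: ∫_{0}^{2*pi} (3*s**2 + 3*s) cos(3*s) ds = (1/3 + 4*pi/3) - (1/3) = 4*pi/3.
Hence a_6 = (1/pi)·(4*pi/3) = 4/3.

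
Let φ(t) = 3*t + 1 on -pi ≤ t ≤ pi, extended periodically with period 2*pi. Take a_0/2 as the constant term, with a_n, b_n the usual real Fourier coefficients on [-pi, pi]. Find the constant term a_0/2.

1

a_0 = 1/pi ∫_{-pi}^{pi} φ(t) dt = 1/pi · (2*pi) = 2.
So the constant term a_0/2 = 1.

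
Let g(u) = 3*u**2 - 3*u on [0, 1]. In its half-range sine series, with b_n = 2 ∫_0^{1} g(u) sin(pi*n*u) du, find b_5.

-24/(125*pi**3)

b_5 = 2 ∫_0^{1} (3*u**2 - 3*u) sin(5*pi*u) du.
Integrating by parts twice (tabular method), an antiderivative of (3*u**2 - 3*u) sin(5*pi*u) is -3*u**2*cos(5*pi*u)/(5*pi) + 6*u*sin(5*pi*u)/(25*pi**2) + 3*u*cos(5*pi*u)/(5*pi) - 3*sin(5*pi*u)/(25*pi**2) + 6*cos(5*pi*u)/(125*pi**3); evaluating from 0 to 1: ∫_{0}^{1} (3*u**2 - 3*u) sin(5*pi*u) du = (-6/(125*pi**3)) - (6/(125*pi**3)) = -12/(125*pi**3).
Hence b_5 = 2·(-12/(125*pi**3)) = -24/(125*pi**3).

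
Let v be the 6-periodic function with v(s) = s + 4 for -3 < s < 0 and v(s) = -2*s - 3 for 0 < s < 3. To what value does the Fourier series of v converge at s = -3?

s = -3 differs from s = 3 by -1 full period(s), and the series is 6-periodic.
At s = 3 the one-sided limits are v(3^-) = -9 and v(3^+) = 1.
By Dirichlet's theorem the series converges to their average, [(-9) + (1)]/2 = -4.

-4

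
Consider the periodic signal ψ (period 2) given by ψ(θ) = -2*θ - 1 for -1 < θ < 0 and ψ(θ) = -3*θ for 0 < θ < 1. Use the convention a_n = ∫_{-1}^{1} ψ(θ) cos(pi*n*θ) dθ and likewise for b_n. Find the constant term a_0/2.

-3/4

a_0 = ∫_{-1}^{1} ψ(θ) dθ = -3/2.
So the constant term a_0/2 = -3/4.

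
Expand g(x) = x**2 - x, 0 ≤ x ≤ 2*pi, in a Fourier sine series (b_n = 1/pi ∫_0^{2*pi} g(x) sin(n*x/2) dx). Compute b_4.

b_4 = 1/pi ∫_0^{2*pi} (x**2 - x) sin(2*x) dx.
Integrating by parts twice (tabular method), an antiderivative of (x**2 - x) sin(2*x) is -x**2*cos(2*x)/2 + x*sin(2*x)/2 + x*cos(2*x)/2 - sin(2*x)/4 + cos(2*x)/4; evaluating from 0 to 2*pi: ∫_{0}^{2*pi} (x**2 - x) sin(2*x) dx = (-2*pi**2 + 1/4 + pi) - (1/4) = pi*(1 - 2*pi).
Hence b_4 = (1/pi)·(pi*(1 - 2*pi)) = 1 - 2*pi.

1 - 2*pi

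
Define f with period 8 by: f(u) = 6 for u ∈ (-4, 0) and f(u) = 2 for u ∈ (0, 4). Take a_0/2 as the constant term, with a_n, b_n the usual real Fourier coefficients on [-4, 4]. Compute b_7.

b_7 = 1/4 ∫_{-4}^{4} f(u) sin(7*pi*u/4) du.
Split the integral at the breakpoints.
Directly, an antiderivative of (6) sin(7*pi*u/4) is -24*cos(7*pi*u/4)/(7*pi); evaluating from -4 to 0: ∫_{-4}^{0} (6) sin(7*pi*u/4) du = (-24/(7*pi)) - (24/(7*pi)) = -48/(7*pi).
Directly, an antiderivative of (2) sin(7*pi*u/4) is -8*cos(7*pi*u/4)/(7*pi); evaluating from 0 to 4: ∫_{0}^{4} (2) sin(7*pi*u/4) du = (8/(7*pi)) - (-8/(7*pi)) = 16/(7*pi).
Summing the pieces and multiplying by (1/4) gives b_7 = -8/(7*pi).

-8/(7*pi)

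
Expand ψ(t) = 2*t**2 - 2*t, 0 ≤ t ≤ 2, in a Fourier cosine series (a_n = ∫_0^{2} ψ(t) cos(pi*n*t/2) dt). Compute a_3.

-16/(9*pi**2)

a_3 = ∫_0^{2} (2*t**2 - 2*t) cos(3*pi*t/2) dt.
Integrating by parts twice (tabular method), an antiderivative of (2*t**2 - 2*t) cos(3*pi*t/2) is 4*t**2*sin(3*pi*t/2)/(3*pi) - 4*t*sin(3*pi*t/2)/(3*pi) + 16*t*cos(3*pi*t/2)/(9*pi**2) - 32*sin(3*pi*t/2)/(27*pi**3) - 8*cos(3*pi*t/2)/(9*pi**2); evaluating from 0 to 2: ∫_{0}^{2} (2*t**2 - 2*t) cos(3*pi*t/2) dt = (-8/(3*pi**2)) - (-8/(9*pi**2)) = -16/(9*pi**2).
Hence a_3 = -16/(9*pi**2).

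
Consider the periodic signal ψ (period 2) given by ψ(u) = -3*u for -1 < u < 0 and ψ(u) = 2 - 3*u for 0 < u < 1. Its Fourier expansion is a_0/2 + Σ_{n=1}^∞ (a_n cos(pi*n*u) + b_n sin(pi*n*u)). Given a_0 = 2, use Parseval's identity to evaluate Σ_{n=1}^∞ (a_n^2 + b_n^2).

Parseval: a_0^2/2 + Σ_{n≥1} (a_n^2+b_n^2) = ∫_{-1}^{1} ψ(u)^2 du = 4.
Subtract a_0^2/2 = 2: Σ (a_n^2+b_n^2) = 2.

2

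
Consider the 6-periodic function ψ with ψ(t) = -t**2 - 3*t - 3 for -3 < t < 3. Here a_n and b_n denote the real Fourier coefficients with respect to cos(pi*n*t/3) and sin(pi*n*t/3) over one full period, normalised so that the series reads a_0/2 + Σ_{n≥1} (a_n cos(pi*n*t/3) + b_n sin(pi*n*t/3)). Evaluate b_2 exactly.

9/pi

b_2 = 1/3 ∫_{-3}^{3} ψ(t) sin(2*pi*t/3) dt.
Integrating by parts twice (tabular method), an antiderivative of (-t**2 - 3*t - 3) sin(2*pi*t/3) is 3*t**2*cos(2*pi*t/3)/(2*pi) - 9*t*sin(2*pi*t/3)/(2*pi**2) + 9*t*cos(2*pi*t/3)/(2*pi) - 27*sin(2*pi*t/3)/(4*pi**2) - 27*cos(2*pi*t/3)/(4*pi**3) + 9*cos(2*pi*t/3)/(2*pi); evaluating from -3 to 3: ∫_{-3}^{3} (-t**2 - 3*t - 3) sin(2*pi*t/3) dt = (9*(-3 + 14*pi**2)/(4*pi**3)) - (9*(-3 + 2*pi**2)/(4*pi**3)) = 27/pi.
Hence b_2 = (1/3)·(27/pi) = 9/pi.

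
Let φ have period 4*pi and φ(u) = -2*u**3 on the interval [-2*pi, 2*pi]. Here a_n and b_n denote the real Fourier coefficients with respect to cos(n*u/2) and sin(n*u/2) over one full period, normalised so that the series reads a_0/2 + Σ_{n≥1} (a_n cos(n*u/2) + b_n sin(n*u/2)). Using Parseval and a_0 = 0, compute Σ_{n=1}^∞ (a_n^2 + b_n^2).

512*pi**6/7

Parseval: a_0^2/2 + Σ_{n≥1} (a_n^2+b_n^2) = (1/(2*pi)) ∫_{-2*pi}^{2*pi} φ(u)^2 du = 512*pi**6/7.
Subtract a_0^2/2 = 0: Σ (a_n^2+b_n^2) = 512*pi**6/7.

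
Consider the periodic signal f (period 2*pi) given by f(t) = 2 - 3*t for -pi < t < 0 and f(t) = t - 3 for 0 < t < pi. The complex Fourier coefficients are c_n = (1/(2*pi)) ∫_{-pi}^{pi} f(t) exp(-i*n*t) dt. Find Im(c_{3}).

Since f is real-valued, Im(c_{3}) = -(1/(2*pi)) ∫_{-pi}^{pi} f(t) sin(3*t) dt = -b_{3}/2.
Split the integral at the breakpoints.
Integrating by parts (boundary term plus one more integral), an antiderivative of (2 - 3*t) sin(3*t) is t*cos(3*t) - sin(3*t)/3 - 2*cos(3*t)/3; evaluating from -pi to 0: ∫_{-pi}^{0} (2 - 3*t) sin(3*t) dt = (-2/3) - (2/3 + pi) = -pi - 4/3.
Integrating by parts (boundary term plus one more integral), an antiderivative of (t - 3) sin(3*t) is -t*cos(3*t)/3 + sin(3*t)/9 + cos(3*t); evaluating from 0 to pi: ∫_{0}^{pi} (t - 3) sin(3*t) dt = (-1 + pi/3) - (1) = -2 + pi/3.
So ∫_{-pi}^{pi} f(t) sin(3*t) dt = -10/3 - 2*pi/3.
Hence Im(c_{3}) = (-1/(2*pi))·(-10/3 - 2*pi/3) = (pi + 5)/(3*pi).

(pi + 5)/(3*pi)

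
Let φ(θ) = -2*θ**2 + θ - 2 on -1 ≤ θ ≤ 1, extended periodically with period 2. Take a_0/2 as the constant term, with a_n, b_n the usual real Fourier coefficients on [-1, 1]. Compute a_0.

a_0 = ∫_{-1}^{1} φ(θ) dθ = -16/3.

-16/3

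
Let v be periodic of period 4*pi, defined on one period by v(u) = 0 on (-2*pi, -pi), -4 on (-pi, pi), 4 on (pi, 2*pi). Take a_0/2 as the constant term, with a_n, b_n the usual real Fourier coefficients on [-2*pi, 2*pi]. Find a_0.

a_0 = (1/(2*pi)) ∫_{-2*pi}^{2*pi} v(u) du = (1/(2*pi)) · (-4*pi) = -2.

-2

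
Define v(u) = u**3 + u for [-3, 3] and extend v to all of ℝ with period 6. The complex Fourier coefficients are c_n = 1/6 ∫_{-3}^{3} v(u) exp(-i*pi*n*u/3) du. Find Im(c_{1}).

Since v is real-valued, Im(c_{1}) = -1/6 ∫_{-3}^{3} v(u) sin(pi*u/3) du = -b_{1}/2.
v is odd and sin(pi*u/3) is odd, so the integrand is even: ∫_{-3}^{3} v(u) sin(pi*u/3) du = 2∫_0^{3} v(u) sin(pi*u/3) du.
Integrating by parts three times (tabular method), an antiderivative of (u**3 + u) sin(pi*u/3) is -3*u**3*cos(pi*u/3)/pi + 27*u**2*sin(pi*u/3)/pi**2 - 3*u*cos(pi*u/3)/pi + 162*u*cos(pi*u/3)/pi**3 - 486*sin(pi*u/3)/pi**4 + 9*sin(pi*u/3)/pi**2; evaluating from 0 to 3: ∫_{0}^{3} (u**3 + u) sin(pi*u/3) du = (-486/pi**3 + 90/pi) - (0) = -486/pi**3 + 90/pi.
So ∫_{-3}^{3} v(u) sin(pi*u/3) du = -972/pi**3 + 180/pi.
Hence Im(c_{1}) = (-1/6)·(-972/pi**3 + 180/pi) = -30/pi + 162/pi**3.

-30/pi + 162/pi**3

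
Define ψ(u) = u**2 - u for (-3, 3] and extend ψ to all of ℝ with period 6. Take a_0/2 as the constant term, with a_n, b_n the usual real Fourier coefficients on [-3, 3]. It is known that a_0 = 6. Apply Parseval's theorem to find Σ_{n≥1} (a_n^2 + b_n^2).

102/5

Parseval: a_0^2/2 + Σ_{n≥1} (a_n^2+b_n^2) = 1/3 ∫_{-3}^{3} ψ(u)^2 du = 192/5.
Subtract a_0^2/2 = 18: Σ (a_n^2+b_n^2) = 102/5.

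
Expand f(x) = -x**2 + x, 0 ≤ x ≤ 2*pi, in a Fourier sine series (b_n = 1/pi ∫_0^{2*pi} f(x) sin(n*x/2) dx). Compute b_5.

b_5 = 1/pi ∫_0^{2*pi} (-x**2 + x) sin(5*x/2) dx.
Integrating by parts twice (tabular method), an antiderivative of (-x**2 + x) sin(5*x/2) is 2*x**2*cos(5*x/2)/5 - 8*x*sin(5*x/2)/25 - 2*x*cos(5*x/2)/5 + 4*sin(5*x/2)/25 - 16*cos(5*x/2)/125; evaluating from 0 to 2*pi: ∫_{0}^{2*pi} (-x**2 + x) sin(5*x/2) dx = (-8*pi**2/5 + 16/125 + 4*pi/5) - (-16/125) = -8*pi**2/5 + 32/125 + 4*pi/5.
Hence b_5 = (1/pi)·(-8*pi**2/5 + 32/125 + 4*pi/5) = 4*(-50*pi**2 + 8 + 25*pi)/(125*pi).

4*(-50*pi**2 + 8 + 25*pi)/(125*pi)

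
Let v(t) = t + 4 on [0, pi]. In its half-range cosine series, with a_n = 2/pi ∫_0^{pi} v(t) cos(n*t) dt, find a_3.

a_3 = 2/pi ∫_0^{pi} (t + 4) cos(3*t) dt.
Integrating by parts (boundary term plus one more integral), an antiderivative of (t + 4) cos(3*t) is t*sin(3*t)/3 + 4*sin(3*t)/3 + cos(3*t)/9; evaluating from 0 to pi: ∫_{0}^{pi} (t + 4) cos(3*t) dt = (-1/9) - (1/9) = -2/9.
Hence a_3 = (2/pi)·(-2/9) = -4/(9*pi).

-4/(9*pi)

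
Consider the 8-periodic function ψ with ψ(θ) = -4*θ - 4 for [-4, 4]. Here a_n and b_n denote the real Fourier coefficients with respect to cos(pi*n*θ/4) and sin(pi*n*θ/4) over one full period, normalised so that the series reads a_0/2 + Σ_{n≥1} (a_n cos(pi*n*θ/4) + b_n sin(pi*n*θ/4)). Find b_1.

-32/pi

b_1 = 1/4 ∫_{-4}^{4} ψ(θ) sin(pi*θ/4) dθ.
Integrating by parts (boundary term plus one more integral), an antiderivative of (-4*θ - 4) sin(pi*θ/4) is 16*θ*cos(pi*θ/4)/pi - 64*sin(pi*θ/4)/pi**2 + 16*cos(pi*θ/4)/pi; evaluating from -4 to 4: ∫_{-4}^{4} (-4*θ - 4) sin(pi*θ/4) dθ = (-80/pi) - (48/pi) = -128/pi.
Hence b_1 = (1/4)·(-128/pi) = -32/pi.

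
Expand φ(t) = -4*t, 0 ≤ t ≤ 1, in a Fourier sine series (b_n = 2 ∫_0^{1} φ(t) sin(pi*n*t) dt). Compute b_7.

-8/(7*pi)

b_7 = 2 ∫_0^{1} (-4*t) sin(7*pi*t) dt.
Integrating by parts (boundary term plus one more integral), an antiderivative of (-4*t) sin(7*pi*t) is 4*t*cos(7*pi*t)/(7*pi) - 4*sin(7*pi*t)/(49*pi**2); evaluating from 0 to 1: ∫_{0}^{1} (-4*t) sin(7*pi*t) dt = (-4/(7*pi)) - (0) = -4/(7*pi).
Hence b_7 = 2·(-4/(7*pi)) = -8/(7*pi).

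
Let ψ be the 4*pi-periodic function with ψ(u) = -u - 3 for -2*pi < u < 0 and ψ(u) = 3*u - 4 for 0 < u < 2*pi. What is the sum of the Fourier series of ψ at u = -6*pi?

u = -6*pi differs from u = 2*pi by -2 full period(s), and the series is 4*pi-periodic.
At u = 2*pi the one-sided limits are ψ(2*pi^-) = -4 + 6*pi and ψ(2*pi^+) = -3 + 2*pi.
By Dirichlet's theorem the series converges to their average, [(-4 + 6*pi) + (-3 + 2*pi)]/2 = -7/2 + 4*pi.

-7/2 + 4*pi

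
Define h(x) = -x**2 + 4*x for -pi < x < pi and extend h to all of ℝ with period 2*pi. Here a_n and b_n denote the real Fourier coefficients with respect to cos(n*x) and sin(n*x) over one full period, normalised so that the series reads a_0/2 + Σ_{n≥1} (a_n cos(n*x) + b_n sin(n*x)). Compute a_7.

4/49

a_7 = 1/pi ∫_{-pi}^{pi} h(x) cos(7*x) dx.
Integrating by parts twice (tabular method), an antiderivative of (-x**2 + 4*x) cos(7*x) is -x**2*sin(7*x)/7 + 4*x*sin(7*x)/7 - 2*x*cos(7*x)/49 + 2*sin(7*x)/343 + 4*cos(7*x)/49; evaluating from -pi to pi: ∫_{-pi}^{pi} (-x**2 + 4*x) cos(7*x) dx = (-4/49 + 2*pi/49) - (-2*pi/49 - 4/49) = 4*pi/49.
Hence a_7 = (1/pi)·(4*pi/49) = 4/49.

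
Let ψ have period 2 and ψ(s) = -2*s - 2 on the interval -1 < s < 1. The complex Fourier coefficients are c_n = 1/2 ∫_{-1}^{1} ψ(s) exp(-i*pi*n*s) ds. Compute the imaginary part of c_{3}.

2/(3*pi)

Since ψ is real-valued, Im(c_{3}) = -1/2 ∫_{-1}^{1} ψ(s) sin(3*pi*s) ds = -b_{3}/2.
Integrating by parts (boundary term plus one more integral), an antiderivative of (-2*s - 2) sin(3*pi*s) is 2*s*cos(3*pi*s)/(3*pi) - 2*sin(3*pi*s)/(9*pi**2) + 2*cos(3*pi*s)/(3*pi); evaluating from -1 to 1: ∫_{-1}^{1} (-2*s - 2) sin(3*pi*s) ds = (-4/(3*pi)) - (0) = -4/(3*pi).
Hence Im(c_{3}) = (-1/2)·(-4/(3*pi)) = 2/(3*pi).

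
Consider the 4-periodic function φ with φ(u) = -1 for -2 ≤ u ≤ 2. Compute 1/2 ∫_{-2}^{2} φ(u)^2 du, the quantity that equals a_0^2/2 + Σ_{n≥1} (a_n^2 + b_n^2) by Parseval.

2

1/2 ∫_{-2}^{2} φ(u)^2 du = 1/2 · (4) = 2.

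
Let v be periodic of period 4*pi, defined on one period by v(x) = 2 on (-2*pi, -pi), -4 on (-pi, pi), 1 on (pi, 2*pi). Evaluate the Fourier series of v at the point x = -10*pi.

x = -10*pi differs from x = -2*pi by -2 full period(s), and the series is 4*pi-periodic.
At x = -2*pi the one-sided limits are v(-2*pi^-) = 1 and v(-2*pi^+) = 2.
By Dirichlet's theorem the series converges to their average, [(1) + (2)]/2 = 3/2.

3/2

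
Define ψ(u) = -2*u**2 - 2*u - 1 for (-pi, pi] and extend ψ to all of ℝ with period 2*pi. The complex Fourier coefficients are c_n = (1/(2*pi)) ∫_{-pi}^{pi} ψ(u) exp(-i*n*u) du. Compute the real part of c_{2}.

-1

Since ψ is real-valued, Re(c_{2}) = (1/(2*pi)) ∫_{-pi}^{pi} ψ(u) cos(2*u) du = a_{2}/2.
Integrating by parts twice (tabular method), an antiderivative of (-2*u**2 - 2*u - 1) cos(2*u) is -u**2*sin(2*u) - u*sin(2*u) - u*cos(2*u) - cos(2*u)/2; evaluating from -pi to pi: ∫_{-pi}^{pi} (-2*u**2 - 2*u - 1) cos(2*u) du = (-pi - 1/2) - (-1/2 + pi) = -2*pi.
Hence Re(c_{2}) = (1/(2*pi))·(-2*pi) = -1.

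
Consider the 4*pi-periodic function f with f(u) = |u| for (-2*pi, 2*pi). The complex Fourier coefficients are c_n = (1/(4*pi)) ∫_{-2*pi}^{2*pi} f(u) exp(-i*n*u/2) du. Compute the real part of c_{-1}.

Since f is real-valued, Re(c_{-1}) = (1/(4*pi)) ∫_{-2*pi}^{2*pi} f(u) cos(-u/2) du = a_{1}/2.
f is even and cos(-u/2) is even, so the integrand is even: ∫_{-2*pi}^{2*pi} f(u) cos(-u/2) du = 2∫_0^{2*pi} f(u) cos(-u/2) du.
Integrating by parts (boundary term plus one more integral), an antiderivative of (u) cos(-u/2) is 2*u*sin(u/2) + 4*cos(u/2); evaluating from 0 to 2*pi: ∫_{0}^{2*pi} (u) cos(-u/2) du = (-4) - (4) = -8.
So ∫_{-2*pi}^{2*pi} f(u) cos(-u/2) du = -16.
Hence Re(c_{-1}) = (1/(4*pi))·(-16) = -4/pi.

-4/pi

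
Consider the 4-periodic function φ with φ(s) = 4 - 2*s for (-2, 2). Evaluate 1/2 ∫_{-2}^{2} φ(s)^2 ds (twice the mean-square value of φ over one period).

128/3

1/2 ∫_{-2}^{2} φ(s)^2 ds = 1/2 · (256/3) = 128/3.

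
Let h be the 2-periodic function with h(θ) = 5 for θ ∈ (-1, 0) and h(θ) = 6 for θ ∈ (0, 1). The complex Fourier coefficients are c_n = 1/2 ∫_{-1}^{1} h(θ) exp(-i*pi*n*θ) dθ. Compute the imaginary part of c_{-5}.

1/(5*pi)

Since h is real-valued, Im(c_{-5}) = -1/2 ∫_{-1}^{1} h(θ) sin(-5*pi*θ) dθ = b_{5}/2.
Split the integral at the breakpoints.
Directly, an antiderivative of (5) sin(-5*pi*θ) is cos(5*pi*θ)/pi; evaluating from -1 to 0: ∫_{-1}^{0} (5) sin(-5*pi*θ) dθ = (1/pi) - (-1/pi) = 2/pi.
Directly, an antiderivative of (6) sin(-5*pi*θ) is 6*cos(5*pi*θ)/(5*pi); evaluating from 0 to 1: ∫_{0}^{1} (6) sin(-5*pi*θ) dθ = (-6/(5*pi)) - (6/(5*pi)) = -12/(5*pi).
So ∫_{-1}^{1} h(θ) sin(-5*pi*θ) dθ = -2/(5*pi).
Hence Im(c_{-5}) = (-1/2)·(-2/(5*pi)) = 1/(5*pi).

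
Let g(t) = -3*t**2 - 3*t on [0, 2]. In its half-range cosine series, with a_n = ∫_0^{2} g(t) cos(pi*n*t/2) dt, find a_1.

a_1 = ∫_0^{2} (-3*t**2 - 3*t) cos(pi*t/2) dt.
Integrating by parts twice (tabular method), an antiderivative of (-3*t**2 - 3*t) cos(pi*t/2) is -6*t**2*sin(pi*t/2)/pi - 6*t*sin(pi*t/2)/pi - 24*t*cos(pi*t/2)/pi**2 + 48*sin(pi*t/2)/pi**3 - 12*cos(pi*t/2)/pi**2; evaluating from 0 to 2: ∫_{0}^{2} (-3*t**2 - 3*t) cos(pi*t/2) dt = (60/pi**2) - (-12/pi**2) = 72/pi**2.
Hence a_1 = 72/pi**2.

72/pi**2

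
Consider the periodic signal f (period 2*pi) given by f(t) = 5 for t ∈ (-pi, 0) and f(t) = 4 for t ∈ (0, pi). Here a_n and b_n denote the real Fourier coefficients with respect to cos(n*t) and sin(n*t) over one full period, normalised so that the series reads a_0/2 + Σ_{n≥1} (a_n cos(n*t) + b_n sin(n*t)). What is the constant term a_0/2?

9/2

a_0 = 1/pi ∫_{-pi}^{pi} f(t) dt = 1/pi · (9*pi) = 9.
So the constant term a_0/2 = 9/2.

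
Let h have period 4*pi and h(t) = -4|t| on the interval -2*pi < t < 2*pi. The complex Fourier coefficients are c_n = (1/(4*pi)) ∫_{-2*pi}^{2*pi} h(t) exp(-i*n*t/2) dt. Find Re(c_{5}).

16/(25*pi)

Since h is real-valued, Re(c_{5}) = (1/(4*pi)) ∫_{-2*pi}^{2*pi} h(t) cos(5*t/2) dt = a_{5}/2.
h is even and cos(5*t/2) is even, so the integrand is even: ∫_{-2*pi}^{2*pi} h(t) cos(5*t/2) dt = 2∫_0^{2*pi} h(t) cos(5*t/2) dt.
Integrating by parts (boundary term plus one more integral), an antiderivative of (-4*t) cos(5*t/2) is -8*t*sin(5*t/2)/5 - 16*cos(5*t/2)/25; evaluating from 0 to 2*pi: ∫_{0}^{2*pi} (-4*t) cos(5*t/2) dt = (16/25) - (-16/25) = 32/25.
So ∫_{-2*pi}^{2*pi} h(t) cos(5*t/2) dt = 64/25.
Hence Re(c_{5}) = (1/(4*pi))·(64/25) = 16/(25*pi).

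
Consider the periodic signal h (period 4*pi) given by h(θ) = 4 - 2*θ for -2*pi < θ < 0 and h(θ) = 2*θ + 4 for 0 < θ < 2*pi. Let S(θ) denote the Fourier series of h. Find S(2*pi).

θ = 2*pi differs from θ = -2*pi by 1 full period(s), and the series is 4*pi-periodic.
h is continuous at θ = -2*pi with value 4 + 4*pi, so the series converges to 4 + 4*pi there.

4 + 4*pi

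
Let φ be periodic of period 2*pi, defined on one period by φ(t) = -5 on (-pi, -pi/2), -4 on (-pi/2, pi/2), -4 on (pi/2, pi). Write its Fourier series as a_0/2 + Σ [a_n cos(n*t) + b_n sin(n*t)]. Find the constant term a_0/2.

-17/4

a_0 = 1/pi ∫_{-pi}^{pi} φ(t) dt = 1/pi · (-17*pi/2) = -17/2.
So the constant term a_0/2 = -17/4.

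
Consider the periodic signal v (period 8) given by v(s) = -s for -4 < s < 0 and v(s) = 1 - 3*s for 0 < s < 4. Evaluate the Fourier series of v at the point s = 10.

-5

s = 10 differs from s = 2 by 1 full period(s), and the series is 8-periodic.
v is continuous at s = 2 with value -5, so the series converges to -5 there.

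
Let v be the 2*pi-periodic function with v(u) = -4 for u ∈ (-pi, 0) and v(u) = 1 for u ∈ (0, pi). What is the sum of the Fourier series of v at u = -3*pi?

u = -3*pi differs from u = pi by -2 full period(s), and the series is 2*pi-periodic.
At u = pi the one-sided limits are v(pi^-) = 1 and v(pi^+) = -4.
By Dirichlet's theorem the series converges to their average, [(1) + (-4)]/2 = -3/2.

-3/2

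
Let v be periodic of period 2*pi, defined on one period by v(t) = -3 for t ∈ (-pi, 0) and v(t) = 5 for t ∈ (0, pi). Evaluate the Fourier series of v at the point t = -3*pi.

t = -3*pi differs from t = pi by -2 full period(s), and the series is 2*pi-periodic.
At t = pi the one-sided limits are v(pi^-) = 5 and v(pi^+) = -3.
By Dirichlet's theorem the series converges to their average, [(5) + (-3)]/2 = 1.

1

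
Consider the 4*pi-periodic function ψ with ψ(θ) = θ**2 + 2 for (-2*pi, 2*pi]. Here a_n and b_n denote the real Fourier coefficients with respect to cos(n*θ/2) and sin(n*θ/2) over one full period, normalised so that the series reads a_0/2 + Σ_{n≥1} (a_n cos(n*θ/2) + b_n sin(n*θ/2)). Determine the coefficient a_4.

1

a_4 = (1/(2*pi)) ∫_{-2*pi}^{2*pi} ψ(θ) cos(2*θ) dθ.
ψ is even and cos(2*θ) is even, so the integrand is even and a_4 = 1/pi ∫_0^{2*pi} ψ(θ) cos(2*θ) dθ.
Integrating by parts twice (tabular method), an antiderivative of (θ**2 + 2) cos(2*θ) is θ**2*sin(2*θ)/2 + θ*cos(2*θ)/2 + 3*sin(2*θ)/4; evaluating from 0 to 2*pi: ∫_{0}^{2*pi} (θ**2 + 2) cos(2*θ) dθ = (pi) - (0) = pi.
Hence a_4 = (1/pi)·(pi) = 1.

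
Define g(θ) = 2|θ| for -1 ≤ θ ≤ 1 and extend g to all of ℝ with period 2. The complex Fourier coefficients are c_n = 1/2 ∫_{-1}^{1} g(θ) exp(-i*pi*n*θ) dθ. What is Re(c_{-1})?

-4/pi**2

Since g is real-valued, Re(c_{-1}) = 1/2 ∫_{-1}^{1} g(θ) cos(-pi*θ) dθ = a_{1}/2.
g is even and cos(-pi*θ) is even, so the integrand is even: ∫_{-1}^{1} g(θ) cos(-pi*θ) dθ = 2∫_0^{1} g(θ) cos(-pi*θ) dθ.
Integrating by parts (boundary term plus one more integral), an antiderivative of (2*θ) cos(-pi*θ) is 2*θ*sin(pi*θ)/pi + 2*cos(pi*θ)/pi**2; evaluating from 0 to 1: ∫_{0}^{1} (2*θ) cos(-pi*θ) dθ = (-2/pi**2) - (2/pi**2) = -4/pi**2.
So ∫_{-1}^{1} g(θ) cos(-pi*θ) dθ = -8/pi**2.
Hence Re(c_{-1}) = (1/2)·(-8/pi**2) = -4/pi**2.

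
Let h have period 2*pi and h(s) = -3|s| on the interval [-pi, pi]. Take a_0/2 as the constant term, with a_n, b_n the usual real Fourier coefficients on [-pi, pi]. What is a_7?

12/(49*pi)

a_7 = 1/pi ∫_{-pi}^{pi} h(s) cos(7*s) ds.
h is even and cos(7*s) is even, so the integrand is even and a_7 = 2/pi ∫_0^{pi} h(s) cos(7*s) ds.
Integrating by parts (boundary term plus one more integral), an antiderivative of (-3*s) cos(7*s) is -3*s*sin(7*s)/7 - 3*cos(7*s)/49; evaluating from 0 to pi: ∫_{0}^{pi} (-3*s) cos(7*s) ds = (3/49) - (-3/49) = 6/49.
Hence a_7 = (2/pi)·(6/49) = 12/(49*pi).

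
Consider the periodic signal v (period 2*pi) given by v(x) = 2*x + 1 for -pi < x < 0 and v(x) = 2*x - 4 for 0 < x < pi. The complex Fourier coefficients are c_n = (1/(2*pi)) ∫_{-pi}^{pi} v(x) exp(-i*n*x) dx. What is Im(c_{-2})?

Since v is real-valued, Im(c_{-2}) = -(1/(2*pi)) ∫_{-pi}^{pi} v(x) sin(-2*x) dx = b_{2}/2.
Split the integral at the breakpoints.
Integrating by parts (boundary term plus one more integral), an antiderivative of (2*x + 1) sin(-2*x) is x*cos(2*x) - sin(2*x)/2 + cos(2*x)/2; evaluating from -pi to 0: ∫_{-pi}^{0} (2*x + 1) sin(-2*x) dx = (1/2) - (1/2 - pi) = pi.
Integrating by parts (boundary term plus one more integral), an antiderivative of (2*x - 4) sin(-2*x) is x*cos(2*x) - sin(2*x)/2 - 2*cos(2*x); evaluating from 0 to pi: ∫_{0}^{pi} (2*x - 4) sin(-2*x) dx = (-2 + pi) - (-2) = pi.
So ∫_{-pi}^{pi} v(x) sin(-2*x) dx = 2*pi.
Hence Im(c_{-2}) = (-1/(2*pi))·(2*pi) = -1.

-1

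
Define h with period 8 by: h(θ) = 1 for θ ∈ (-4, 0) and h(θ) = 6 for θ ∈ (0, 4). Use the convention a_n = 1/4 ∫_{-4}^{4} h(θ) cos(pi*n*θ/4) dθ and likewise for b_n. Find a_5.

a_5 = 1/4 ∫_{-4}^{4} h(θ) cos(5*pi*θ/4) dθ.
Split the integral at the breakpoints.
Directly, an antiderivative of (1) cos(5*pi*θ/4) is 4*sin(5*pi*θ/4)/(5*pi); evaluating from -4 to 0: ∫_{-4}^{0} (1) cos(5*pi*θ/4) dθ = (0) - (0) = 0.
Directly, an antiderivative of (6) cos(5*pi*θ/4) is 24*sin(5*pi*θ/4)/(5*pi); evaluating from 0 to 4: ∫_{0}^{4} (6) cos(5*pi*θ/4) dθ = (0) - (0) = 0.
Summing the pieces and multiplying by (1/4) gives a_5 = 0.

0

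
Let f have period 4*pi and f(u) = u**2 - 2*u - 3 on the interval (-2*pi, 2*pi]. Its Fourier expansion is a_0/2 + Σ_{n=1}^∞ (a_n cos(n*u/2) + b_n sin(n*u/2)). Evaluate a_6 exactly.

a_6 = (1/(2*pi)) ∫_{-2*pi}^{2*pi} f(u) cos(3*u) du.
Integrating by parts twice (tabular method), an antiderivative of (u**2 - 2*u - 3) cos(3*u) is u**2*sin(3*u)/3 - 2*u*sin(3*u)/3 + 2*u*cos(3*u)/9 - 29*sin(3*u)/27 - 2*cos(3*u)/9; evaluating from -2*pi to 2*pi: ∫_{-2*pi}^{2*pi} (u**2 - 2*u - 3) cos(3*u) du = (-2/9 + 4*pi/9) - (-4*pi/9 - 2/9) = 8*pi/9.
Hence a_6 = (1/(2*pi))·(8*pi/9) = 4/9.

4/9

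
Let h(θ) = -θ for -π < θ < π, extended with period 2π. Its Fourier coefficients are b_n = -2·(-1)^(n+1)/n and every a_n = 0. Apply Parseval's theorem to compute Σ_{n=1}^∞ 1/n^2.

Parseval: Σ b_n^2 = (1/π) ∫_{-π}^{π} h(θ)^2 dθ = 2*pi**2/3.
Σ b_n^2 = Σ 4/n^2, so Σ 1/n^2 = (2*pi**2/3)/4 = pi**2/6.

pi**2/6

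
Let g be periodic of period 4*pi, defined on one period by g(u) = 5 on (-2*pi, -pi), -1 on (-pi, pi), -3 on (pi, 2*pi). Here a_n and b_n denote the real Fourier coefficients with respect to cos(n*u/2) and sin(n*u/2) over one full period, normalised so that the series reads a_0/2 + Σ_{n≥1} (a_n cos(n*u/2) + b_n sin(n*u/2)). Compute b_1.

-8/pi

b_1 = (1/(2*pi)) ∫_{-2*pi}^{2*pi} g(u) sin(u/2) du.
Split the integral at the breakpoints.
Directly, an antiderivative of (5) sin(u/2) is -10*cos(u/2); evaluating from -2*pi to -pi: ∫_{-2*pi}^{-pi} (5) sin(u/2) du = (0) - (10) = -10.
Directly, an antiderivative of (-1) sin(u/2) is 2*cos(u/2); evaluating from -pi to pi: ∫_{-pi}^{pi} (-1) sin(u/2) du = (0) - (0) = 0.
Directly, an antiderivative of (-3) sin(u/2) is 6*cos(u/2); evaluating from pi to 2*pi: ∫_{pi}^{2*pi} (-3) sin(u/2) du = (-6) - (0) = -6.
Summing the pieces and multiplying by (1/(2*pi)) gives b_1 = -8/pi.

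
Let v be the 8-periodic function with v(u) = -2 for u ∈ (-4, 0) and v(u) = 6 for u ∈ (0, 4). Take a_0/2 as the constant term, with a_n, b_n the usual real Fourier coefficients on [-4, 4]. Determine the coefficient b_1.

16/pi

b_1 = 1/4 ∫_{-4}^{4} v(u) sin(pi*u/4) du.
Split the integral at the breakpoints.
Directly, an antiderivative of (-2) sin(pi*u/4) is 8*cos(pi*u/4)/pi; evaluating from -4 to 0: ∫_{-4}^{0} (-2) sin(pi*u/4) du = (8/pi) - (-8/pi) = 16/pi.
Directly, an antiderivative of (6) sin(pi*u/4) is -24*cos(pi*u/4)/pi; evaluating from 0 to 4: ∫_{0}^{4} (6) sin(pi*u/4) du = (24/pi) - (-24/pi) = 48/pi.
Summing the pieces and multiplying by (1/4) gives b_1 = 16/pi.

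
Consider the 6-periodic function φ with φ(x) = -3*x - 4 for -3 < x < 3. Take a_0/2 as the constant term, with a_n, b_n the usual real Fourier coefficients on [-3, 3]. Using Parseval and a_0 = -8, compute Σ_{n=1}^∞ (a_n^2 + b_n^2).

Parseval: a_0^2/2 + Σ_{n≥1} (a_n^2+b_n^2) = 1/3 ∫_{-3}^{3} φ(x)^2 dx = 86.
Subtract a_0^2/2 = 32: Σ (a_n^2+b_n^2) = 54.

54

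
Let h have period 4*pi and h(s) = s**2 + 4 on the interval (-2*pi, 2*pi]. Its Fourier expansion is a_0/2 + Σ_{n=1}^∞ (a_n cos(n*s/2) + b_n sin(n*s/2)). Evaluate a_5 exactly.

-16/25

a_5 = (1/(2*pi)) ∫_{-2*pi}^{2*pi} h(s) cos(5*s/2) ds.
h is even and cos(5*s/2) is even, so the integrand is even and a_5 = 1/pi ∫_0^{2*pi} h(s) cos(5*s/2) ds.
Integrating by parts twice (tabular method), an antiderivative of (s**2 + 4) cos(5*s/2) is 2*s**2*sin(5*s/2)/5 + 8*s*cos(5*s/2)/25 + 184*sin(5*s/2)/125; evaluating from 0 to 2*pi: ∫_{0}^{2*pi} (s**2 + 4) cos(5*s/2) ds = (-16*pi/25) - (0) = -16*pi/25.
Hence a_5 = (1/pi)·(-16*pi/25) = -16/25.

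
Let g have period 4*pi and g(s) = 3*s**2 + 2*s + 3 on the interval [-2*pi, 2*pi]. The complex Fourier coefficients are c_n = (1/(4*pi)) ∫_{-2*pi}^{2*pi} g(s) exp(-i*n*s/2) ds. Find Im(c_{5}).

-4/5

Since g is real-valued, Im(c_{5}) = -(1/(4*pi)) ∫_{-2*pi}^{2*pi} g(s) sin(5*s/2) ds = -b_{5}/2.
Integrating by parts twice (tabular method), an antiderivative of (3*s**2 + 2*s + 3) sin(5*s/2) is -6*s**2*cos(5*s/2)/5 + 24*s*sin(5*s/2)/25 - 4*s*cos(5*s/2)/5 + 8*sin(5*s/2)/25 - 102*cos(5*s/2)/125; evaluating from -2*pi to 2*pi: ∫_{-2*pi}^{2*pi} (3*s**2 + 2*s + 3) sin(5*s/2) ds = (102/125 + 8*pi/5 + 24*pi**2/5) - (-8*pi/5 + 102/125 + 24*pi**2/5) = 16*pi/5.
Hence Im(c_{5}) = (-1/(4*pi))·(16*pi/5) = -4/5.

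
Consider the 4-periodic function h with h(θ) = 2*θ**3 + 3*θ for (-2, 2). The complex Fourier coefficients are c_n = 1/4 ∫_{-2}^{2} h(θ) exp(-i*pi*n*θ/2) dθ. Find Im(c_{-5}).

Since h is real-valued, Im(c_{-5}) = -1/4 ∫_{-2}^{2} h(θ) sin(-5*pi*θ/2) dθ = b_{5}/2.
h is odd and sin(-5*pi*θ/2) is odd, so the integrand is even: ∫_{-2}^{2} h(θ) sin(-5*pi*θ/2) dθ = 2∫_0^{2} h(θ) sin(-5*pi*θ/2) dθ.
Integrating by parts three times (tabular method), an antiderivative of (2*θ**3 + 3*θ) sin(-5*pi*θ/2) is 4*θ**3*cos(5*pi*θ/2)/(5*pi) - 24*θ**2*sin(5*pi*θ/2)/(25*pi**2) - 96*θ*cos(5*pi*θ/2)/(125*pi**3) + 6*θ*cos(5*pi*θ/2)/(5*pi) - 12*sin(5*pi*θ/2)/(25*pi**2) + 192*sin(5*pi*θ/2)/(625*pi**4); evaluating from 0 to 2: ∫_{0}^{2} (2*θ**3 + 3*θ) sin(-5*pi*θ/2) dθ = (4*(48 - 275*pi**2)/(125*pi**3)) - (0) = 4*(48 - 275*pi**2)/(125*pi**3).
So ∫_{-2}^{2} h(θ) sin(-5*pi*θ/2) dθ = 8*(48 - 275*pi**2)/(125*pi**3).
Hence Im(c_{-5}) = (-1/4)·(8*(48 - 275*pi**2)/(125*pi**3)) = 2*(-48 + 275*pi**2)/(125*pi**3).

2*(-48 + 275*pi**2)/(125*pi**3)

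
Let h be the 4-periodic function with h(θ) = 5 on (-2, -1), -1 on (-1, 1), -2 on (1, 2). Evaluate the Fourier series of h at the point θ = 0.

-1

h is continuous at θ = 0 with value -1, so the series converges to -1 there.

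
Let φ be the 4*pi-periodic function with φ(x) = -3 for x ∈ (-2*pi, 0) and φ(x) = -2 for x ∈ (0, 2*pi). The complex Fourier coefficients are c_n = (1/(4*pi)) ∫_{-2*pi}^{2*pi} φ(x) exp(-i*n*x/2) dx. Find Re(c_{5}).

0

Since φ is real-valued, Re(c_{5}) = (1/(4*pi)) ∫_{-2*pi}^{2*pi} φ(x) cos(5*x/2) dx = a_{5}/2.
Split the integral at the breakpoints.
Directly, an antiderivative of (-3) cos(5*x/2) is -6*sin(5*x/2)/5; evaluating from -2*pi to 0: ∫_{-2*pi}^{0} (-3) cos(5*x/2) dx = (0) - (0) = 0.
Directly, an antiderivative of (-2) cos(5*x/2) is -4*sin(5*x/2)/5; evaluating from 0 to 2*pi: ∫_{0}^{2*pi} (-2) cos(5*x/2) dx = (0) - (0) = 0.
So ∫_{-2*pi}^{2*pi} φ(x) cos(5*x/2) dx = 0.
Hence Re(c_{5}) = (1/(4*pi))·(0) = 0.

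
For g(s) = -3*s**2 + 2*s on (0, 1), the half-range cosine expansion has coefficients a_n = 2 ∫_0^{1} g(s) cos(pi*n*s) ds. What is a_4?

a_4 = 2 ∫_0^{1} (-3*s**2 + 2*s) cos(4*pi*s) ds.
Integrating by parts twice (tabular method), an antiderivative of (-3*s**2 + 2*s) cos(4*pi*s) is -3*s**2*sin(4*pi*s)/(4*pi) + s*sin(4*pi*s)/(2*pi) - 3*s*cos(4*pi*s)/(8*pi**2) + 3*sin(4*pi*s)/(32*pi**3) + cos(4*pi*s)/(8*pi**2); evaluating from 0 to 1: ∫_{0}^{1} (-3*s**2 + 2*s) cos(4*pi*s) ds = (-1/(4*pi**2)) - (1/(8*pi**2)) = -3/(8*pi**2).
Hence a_4 = 2·(-3/(8*pi**2)) = -3/(4*pi**2).

-3/(4*pi**2)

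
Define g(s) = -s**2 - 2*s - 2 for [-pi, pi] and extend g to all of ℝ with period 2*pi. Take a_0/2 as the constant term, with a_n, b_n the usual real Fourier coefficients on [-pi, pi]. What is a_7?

a_7 = 1/pi ∫_{-pi}^{pi} g(s) cos(7*s) ds.
Integrating by parts twice (tabular method), an antiderivative of (-s**2 - 2*s - 2) cos(7*s) is -s**2*sin(7*s)/7 - 2*s*sin(7*s)/7 - 2*s*cos(7*s)/49 - 96*sin(7*s)/343 - 2*cos(7*s)/49; evaluating from -pi to pi: ∫_{-pi}^{pi} (-s**2 - 2*s - 2) cos(7*s) ds = (2/49 + 2*pi/49) - (2/49 - 2*pi/49) = 4*pi/49.
Hence a_7 = (1/pi)·(4*pi/49) = 4/49.

4/49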